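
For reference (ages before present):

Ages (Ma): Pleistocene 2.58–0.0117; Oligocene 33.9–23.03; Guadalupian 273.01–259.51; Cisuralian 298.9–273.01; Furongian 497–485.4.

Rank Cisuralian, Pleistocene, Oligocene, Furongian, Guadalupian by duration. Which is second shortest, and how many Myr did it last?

Oligocene, 10.87 million years

Durations: Cisuralian 25.89; Pleistocene 2.5683; Oligocene 10.87; Furongian 11.6; Guadalupian 13.5 Myr.
Sorted shortest-first: Pleistocene (2.5683), Oligocene (10.87), Furongian (11.6), Guadalupian (13.5), Cisuralian (25.89).
The second shortest is Oligocene at 10.87 Myr.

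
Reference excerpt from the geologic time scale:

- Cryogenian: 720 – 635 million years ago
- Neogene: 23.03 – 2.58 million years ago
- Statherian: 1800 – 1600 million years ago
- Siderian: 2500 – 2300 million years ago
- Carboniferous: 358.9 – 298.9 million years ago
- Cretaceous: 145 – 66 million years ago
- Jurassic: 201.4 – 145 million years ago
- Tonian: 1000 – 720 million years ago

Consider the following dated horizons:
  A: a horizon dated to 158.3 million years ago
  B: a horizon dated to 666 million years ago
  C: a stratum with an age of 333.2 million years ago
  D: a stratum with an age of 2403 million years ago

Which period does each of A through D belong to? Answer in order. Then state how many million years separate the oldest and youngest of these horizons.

A — Jurassic; B — Cryogenian; C — Carboniferous; D — Siderian; span 2244.7 million years

Match each age against the start–end ranges in the excerpt: A = 158.3 Ma → Jurassic (201.4–145); B = 666 Ma → Cryogenian (720–635); C = 333.2 Ma → Carboniferous (358.9–298.9); D = 2403 Ma → Siderian (2500–2300).
The largest age is 2403 Ma and the smallest is 158.3 Ma; their difference is 2244.7 Myr.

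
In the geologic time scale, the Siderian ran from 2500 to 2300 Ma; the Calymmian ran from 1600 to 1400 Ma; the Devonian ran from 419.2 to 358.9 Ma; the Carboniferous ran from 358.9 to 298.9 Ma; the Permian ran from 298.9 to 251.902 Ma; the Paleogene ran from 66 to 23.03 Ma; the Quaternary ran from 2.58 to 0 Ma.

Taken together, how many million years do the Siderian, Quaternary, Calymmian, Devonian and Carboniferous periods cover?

522.88 million years

Duration is start − end for each: (2500 − 2300) + (2.58 − 0) + (1600 − 1400) + (419.2 − 358.9) + (358.9 − 298.9).
That is 200 + 2.58 + 200 + 60.3 + 60, which totals 522.88 million years.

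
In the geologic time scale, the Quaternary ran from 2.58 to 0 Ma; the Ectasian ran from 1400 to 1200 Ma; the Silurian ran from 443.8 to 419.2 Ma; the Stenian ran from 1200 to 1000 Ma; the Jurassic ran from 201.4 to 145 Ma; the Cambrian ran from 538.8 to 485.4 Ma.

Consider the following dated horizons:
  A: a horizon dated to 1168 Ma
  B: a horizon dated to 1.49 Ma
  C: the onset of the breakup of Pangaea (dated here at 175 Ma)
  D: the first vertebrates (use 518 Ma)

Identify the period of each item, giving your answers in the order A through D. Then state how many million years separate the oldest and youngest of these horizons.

Match each age against the start–end ranges in the excerpt: A = 1168 Ma → Stenian (1200–1000); B = 1.49 Ma → Quaternary (2.58–0); C = 175 Ma → Jurassic (201.4–145); D = 518 Ma → Cambrian (538.8–485.4).
The largest age is 1168 Ma and the smallest is 1.49 Ma; their difference is 1166.51 Myr.

A — Stenian; B — Quaternary; C — Jurassic; D — Cambrian; span 1166.51 million years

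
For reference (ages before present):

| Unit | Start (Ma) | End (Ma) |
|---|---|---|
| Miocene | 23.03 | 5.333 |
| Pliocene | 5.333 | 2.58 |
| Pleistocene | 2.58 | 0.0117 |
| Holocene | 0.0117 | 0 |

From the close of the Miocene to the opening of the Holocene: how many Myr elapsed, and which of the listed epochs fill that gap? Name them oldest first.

5.3213 million years; Pliocene, Pleistocene

The Miocene closes at 5.333 Ma and the Holocene opens at 0.0117 Ma, so the interval is 5.333 − 0.0117 = 5.3213 Myr.
An epoch fits inside if it starts at or after 5.333 Ma and ends at or before 0.0117 Ma; oldest first that gives Pliocene, Pleistocene.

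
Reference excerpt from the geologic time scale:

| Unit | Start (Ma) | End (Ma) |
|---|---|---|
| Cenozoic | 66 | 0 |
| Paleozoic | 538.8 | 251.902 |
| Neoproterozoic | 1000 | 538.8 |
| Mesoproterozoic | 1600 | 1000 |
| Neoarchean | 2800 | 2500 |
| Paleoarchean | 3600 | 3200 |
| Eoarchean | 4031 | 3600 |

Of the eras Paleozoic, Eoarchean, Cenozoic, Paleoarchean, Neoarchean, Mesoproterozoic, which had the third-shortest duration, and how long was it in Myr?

Start − end for each: Paleozoic 538.8 − 251.902 = 286.898; Eoarchean 4031 − 3600 = 431; Cenozoic 66 − 0 = 66; Paleoarchean 3600 − 3200 = 400; Neoarchean 2800 − 2500 = 300; Mesoproterozoic 1600 − 1000 = 600.
Ranking these from shortest: Cenozoic < Paleozoic < Neoarchean < Paleoarchean < Eoarchean < Mesoproterozoic.
Position 3 in that ranking is Neoarchean, which lasted 300 Myr.

Neoarchean, 300 million years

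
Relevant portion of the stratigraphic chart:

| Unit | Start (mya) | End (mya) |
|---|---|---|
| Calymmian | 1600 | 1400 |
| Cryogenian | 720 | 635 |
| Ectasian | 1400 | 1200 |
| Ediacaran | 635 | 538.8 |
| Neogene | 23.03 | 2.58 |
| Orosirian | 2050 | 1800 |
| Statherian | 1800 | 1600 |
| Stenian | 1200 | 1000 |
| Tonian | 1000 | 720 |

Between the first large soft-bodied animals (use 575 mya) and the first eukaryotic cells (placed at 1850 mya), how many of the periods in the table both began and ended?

6

1850 Ma sits inside the Orosirian (2050–1800) and 575 Ma inside the Ediacaran (635–538.8); neither of those is wholly between the two dates.
The listed periods lying completely between them are Statherian, Calymmian, Ectasian, Stenian, Tonian, Cryogenian — 6 in all.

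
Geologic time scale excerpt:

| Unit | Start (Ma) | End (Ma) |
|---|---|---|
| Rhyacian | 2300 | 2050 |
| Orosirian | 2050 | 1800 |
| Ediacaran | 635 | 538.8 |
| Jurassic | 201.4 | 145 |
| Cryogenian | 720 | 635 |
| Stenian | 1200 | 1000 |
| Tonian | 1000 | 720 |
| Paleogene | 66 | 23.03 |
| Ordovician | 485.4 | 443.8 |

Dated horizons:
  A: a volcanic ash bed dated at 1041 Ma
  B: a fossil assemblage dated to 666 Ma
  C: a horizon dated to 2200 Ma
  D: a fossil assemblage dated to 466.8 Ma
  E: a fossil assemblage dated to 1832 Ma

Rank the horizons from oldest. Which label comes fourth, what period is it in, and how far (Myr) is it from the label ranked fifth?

Sorted oldest-first by Ma: C (2200), E (1832), A (1041), B (666), D (466.8).
The fourth oldest is B at 666 Ma, which lies in 720–635 Ma: the Cryogenian.
The fifth oldest is D at 466.8 Ma; separation = |666 − 466.8| = 199.2 Myr.

B, in the Cryogenian; 199.2 million years to D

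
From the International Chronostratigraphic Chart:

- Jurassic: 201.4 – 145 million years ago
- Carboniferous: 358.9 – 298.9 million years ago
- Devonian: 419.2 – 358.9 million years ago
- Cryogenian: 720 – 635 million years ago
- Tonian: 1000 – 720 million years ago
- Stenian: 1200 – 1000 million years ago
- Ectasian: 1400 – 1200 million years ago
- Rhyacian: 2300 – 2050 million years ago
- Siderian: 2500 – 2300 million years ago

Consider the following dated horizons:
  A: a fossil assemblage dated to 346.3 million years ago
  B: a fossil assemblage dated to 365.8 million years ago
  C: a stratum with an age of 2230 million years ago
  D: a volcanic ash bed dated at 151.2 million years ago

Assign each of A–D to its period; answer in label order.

A — Carboniferous; B — Devonian; C — Rhyacian; D — Jurassic

A: 346.3 Ma lies in 358.9–298.9 Ma, so Carboniferous.
B: 365.8 Ma lies in 419.2–358.9 Ma, so Devonian.
C: 2230 Ma lies in 2300–2050 Ma, so Rhyacian.
D: 151.2 Ma lies in 201.4–145 Ma, so Jurassic.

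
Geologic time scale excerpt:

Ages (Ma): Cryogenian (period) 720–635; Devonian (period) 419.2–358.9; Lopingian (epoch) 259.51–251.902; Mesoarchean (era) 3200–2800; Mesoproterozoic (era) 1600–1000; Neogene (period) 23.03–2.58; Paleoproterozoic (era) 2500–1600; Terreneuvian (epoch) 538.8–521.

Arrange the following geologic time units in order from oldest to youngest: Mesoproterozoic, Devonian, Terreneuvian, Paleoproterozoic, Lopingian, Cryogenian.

Read off each span (Ma): Mesoproterozoic 1600–1000; Devonian 419.2–358.9; Terreneuvian 538.8–521; Paleoproterozoic 2500–1600; Lopingian 259.51–251.902; Cryogenian 720–635.
Larger Ma is older, so oldest→youngest is Paleoproterozoic, Mesoproterozoic, Cryogenian, Terreneuvian, Devonian, Lopingian.

Paleoproterozoic, Mesoproterozoic, Cryogenian, Terreneuvian, Devonian, Lopingian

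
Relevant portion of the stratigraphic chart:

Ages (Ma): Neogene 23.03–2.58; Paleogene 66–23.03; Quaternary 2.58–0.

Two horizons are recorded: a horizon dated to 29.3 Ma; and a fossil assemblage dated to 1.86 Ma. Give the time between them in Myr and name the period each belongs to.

Elapsed time: 29.3 − 1.86 = 27.44 Myr.
29.3 Ma lies within 66–23.03 Ma: Paleogene.
1.86 Ma lies within 2.58–0 Ma: Quaternary.

27.44 million years apart; the first in the Paleogene, the second in the Quaternary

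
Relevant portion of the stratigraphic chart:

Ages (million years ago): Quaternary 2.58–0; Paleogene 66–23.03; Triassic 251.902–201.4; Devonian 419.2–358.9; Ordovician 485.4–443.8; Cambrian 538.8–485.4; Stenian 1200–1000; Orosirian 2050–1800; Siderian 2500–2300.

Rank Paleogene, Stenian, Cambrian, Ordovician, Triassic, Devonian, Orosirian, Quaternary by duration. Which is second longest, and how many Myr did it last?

Stenian, 200 million years

Start − end for each: Paleogene 66 − 23.03 = 42.97; Stenian 1200 − 1000 = 200; Cambrian 538.8 − 485.4 = 53.4; Ordovician 485.4 − 443.8 = 41.6; Triassic 251.902 − 201.4 = 50.502; Devonian 419.2 − 358.9 = 60.3; Orosirian 2050 − 1800 = 250; Quaternary 2.58 − 0 = 2.58.
Ranking these from longest: Orosirian > Stenian > Devonian > Cambrian > Triassic > Paleogene > Ordovician > Quaternary.
Position 2 in that ranking is Stenian, which lasted 200 Myr.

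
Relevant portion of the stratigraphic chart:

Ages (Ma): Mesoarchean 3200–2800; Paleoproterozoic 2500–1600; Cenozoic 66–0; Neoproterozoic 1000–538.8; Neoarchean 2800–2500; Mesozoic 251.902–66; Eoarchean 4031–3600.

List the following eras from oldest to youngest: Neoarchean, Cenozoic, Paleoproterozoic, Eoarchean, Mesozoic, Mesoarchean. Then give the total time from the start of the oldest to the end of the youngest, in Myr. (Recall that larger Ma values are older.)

Eoarchean, Mesoarchean, Neoarchean, Paleoproterozoic, Mesozoic, Cenozoic; total span 4031 Myr

Start ages (Ma): Eoarchean 4031, Mesoarchean 3200, Neoarchean 2800, Paleoproterozoic 2500, Mesozoic 251.902, Cenozoic 66.
Ordered oldest to youngest: Eoarchean, Mesoarchean, Neoarchean, Paleoproterozoic, Mesozoic, Cenozoic.
Span = 4031 − 0 = 4031 Myr.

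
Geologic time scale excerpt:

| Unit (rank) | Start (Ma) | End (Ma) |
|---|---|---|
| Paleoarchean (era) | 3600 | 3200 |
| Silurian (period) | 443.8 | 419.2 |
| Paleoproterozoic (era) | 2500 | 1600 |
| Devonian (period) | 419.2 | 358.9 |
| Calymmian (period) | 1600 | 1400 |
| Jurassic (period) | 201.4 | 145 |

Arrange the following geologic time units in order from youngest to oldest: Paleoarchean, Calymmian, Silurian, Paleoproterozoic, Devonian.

Sorting by start age (ascending Ma, since larger Ma = older): Devonian began 419.2, Silurian began 443.8, Calymmian began 1600, Paleoproterozoic began 2500, Paleoarchean began 3600.

Devonian, Silurian, Calymmian, Paleoproterozoic, Paleoarchean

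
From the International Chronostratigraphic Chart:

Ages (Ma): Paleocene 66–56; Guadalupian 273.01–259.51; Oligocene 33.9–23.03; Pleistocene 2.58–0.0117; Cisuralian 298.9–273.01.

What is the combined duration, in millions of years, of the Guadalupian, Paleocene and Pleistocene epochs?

Each duration: Guadalupian = 13.5; Paleocene = 10; Pleistocene = 2.5683.
Sum: 13.5 + 10 + 2.5683 = 26.0683 Myr.

26.0683 million years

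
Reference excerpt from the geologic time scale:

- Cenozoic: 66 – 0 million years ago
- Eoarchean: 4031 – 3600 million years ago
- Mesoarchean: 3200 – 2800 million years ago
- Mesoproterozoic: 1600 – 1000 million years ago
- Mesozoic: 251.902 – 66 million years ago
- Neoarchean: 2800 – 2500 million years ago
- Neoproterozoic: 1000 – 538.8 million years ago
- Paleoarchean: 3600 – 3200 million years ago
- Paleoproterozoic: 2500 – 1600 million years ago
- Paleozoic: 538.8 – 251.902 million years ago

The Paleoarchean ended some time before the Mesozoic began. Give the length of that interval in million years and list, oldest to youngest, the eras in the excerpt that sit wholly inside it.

2948.098 million years; Mesoarchean, Neoarchean, Paleoproterozoic, Mesoproterozoic, Neoproterozoic, Paleozoic

The Paleoarchean closes at 3200 Ma and the Mesozoic opens at 251.902 Ma, so the interval is 3200 − 251.902 = 2948.098 Myr.
An era fits inside if it starts at or after 3200 Ma and ends at or before 251.902 Ma; oldest first that gives Mesoarchean, Neoarchean, Paleoproterozoic, Mesoproterozoic, Neoproterozoic, Paleozoic.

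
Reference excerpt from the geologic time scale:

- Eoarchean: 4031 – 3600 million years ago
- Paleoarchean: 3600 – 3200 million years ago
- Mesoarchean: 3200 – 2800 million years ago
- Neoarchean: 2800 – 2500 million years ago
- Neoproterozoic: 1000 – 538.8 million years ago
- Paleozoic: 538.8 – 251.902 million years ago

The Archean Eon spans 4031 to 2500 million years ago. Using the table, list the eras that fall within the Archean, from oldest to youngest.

Eras with both bounds inside 4031–2500 Ma: Eoarchean (4031–3600), Paleoarchean (3600–3200), Mesoarchean (3200–2800), Neoarchean (2800–2500).

Eoarchean, Paleoarchean, Mesoarchean, Neoarchean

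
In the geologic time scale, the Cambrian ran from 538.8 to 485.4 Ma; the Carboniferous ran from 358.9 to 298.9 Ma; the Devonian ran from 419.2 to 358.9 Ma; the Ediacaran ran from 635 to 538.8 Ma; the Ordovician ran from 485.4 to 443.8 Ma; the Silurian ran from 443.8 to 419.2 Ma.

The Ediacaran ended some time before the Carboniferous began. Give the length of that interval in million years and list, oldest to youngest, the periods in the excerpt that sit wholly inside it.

179.9 million years; Cambrian, Ordovician, Silurian, Devonian

The Ediacaran closes at 538.8 Ma and the Carboniferous opens at 358.9 Ma, so the interval is 538.8 − 358.9 = 179.9 Myr.
A period fits inside if it starts at or after 538.8 Ma and ends at or before 358.9 Ma; oldest first that gives Cambrian, Ordovician, Silurian, Devonian.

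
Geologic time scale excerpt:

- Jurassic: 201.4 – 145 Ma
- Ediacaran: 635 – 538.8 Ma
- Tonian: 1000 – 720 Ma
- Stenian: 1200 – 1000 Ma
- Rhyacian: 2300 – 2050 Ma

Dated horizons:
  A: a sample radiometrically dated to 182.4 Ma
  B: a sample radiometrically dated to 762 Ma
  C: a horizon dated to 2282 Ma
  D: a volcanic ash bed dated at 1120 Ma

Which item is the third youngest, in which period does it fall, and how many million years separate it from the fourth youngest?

Sorted youngest-first by Ma: A (182.4), B (762), D (1120), C (2282).
The third youngest is D at 1120 Ma, which lies in 1200–1000 Ma: the Stenian.
The fourth youngest is C at 2282 Ma; separation = |1120 − 2282| = 1162 Myr.

D, in the Stenian; 1162 million years to C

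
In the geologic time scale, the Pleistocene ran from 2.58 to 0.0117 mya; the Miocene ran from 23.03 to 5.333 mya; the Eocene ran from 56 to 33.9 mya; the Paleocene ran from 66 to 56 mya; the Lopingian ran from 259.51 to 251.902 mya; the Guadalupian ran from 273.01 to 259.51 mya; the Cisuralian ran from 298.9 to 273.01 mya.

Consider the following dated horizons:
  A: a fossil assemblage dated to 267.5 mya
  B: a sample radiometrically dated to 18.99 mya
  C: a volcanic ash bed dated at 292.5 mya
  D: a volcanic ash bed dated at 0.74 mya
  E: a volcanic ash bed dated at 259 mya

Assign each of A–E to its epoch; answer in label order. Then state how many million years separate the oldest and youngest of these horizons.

A — Guadalupian; B — Miocene; C — Cisuralian; D — Pleistocene; E — Lopingian; span 291.76 million years

Match each age against the start–end ranges in the excerpt: A = 267.5 Ma → Guadalupian (273.01–259.51); B = 18.99 Ma → Miocene (23.03–5.333); C = 292.5 Ma → Cisuralian (298.9–273.01); D = 0.74 Ma → Pleistocene (2.58–0.0117); E = 259 Ma → Lopingian (259.51–251.902).
The largest age is 292.5 Ma and the smallest is 0.74 Ma; their difference is 291.76 Myr.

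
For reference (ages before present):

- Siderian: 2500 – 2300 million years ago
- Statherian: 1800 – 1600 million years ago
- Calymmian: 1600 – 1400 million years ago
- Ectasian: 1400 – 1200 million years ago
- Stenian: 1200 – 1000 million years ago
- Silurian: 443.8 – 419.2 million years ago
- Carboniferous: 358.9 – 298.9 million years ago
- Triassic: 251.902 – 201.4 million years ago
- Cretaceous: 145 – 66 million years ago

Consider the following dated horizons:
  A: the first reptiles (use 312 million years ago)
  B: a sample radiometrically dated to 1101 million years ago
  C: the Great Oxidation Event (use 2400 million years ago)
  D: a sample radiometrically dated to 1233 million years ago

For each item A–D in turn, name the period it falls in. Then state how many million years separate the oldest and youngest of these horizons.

A — Carboniferous; B — Stenian; C — Siderian; D — Ectasian; span 2088 million years

A: 312 Ma lies in 358.9–298.9 Ma, so Carboniferous.
B: 1101 Ma lies in 1200–1000 Ma, so Stenian.
C: 2400 Ma lies in 2500–2300 Ma, so Siderian.
D: 1233 Ma lies in 1400–1200 Ma, so Ectasian.
Oldest = 2400 Ma, youngest = 312 Ma → span 2088 Myr.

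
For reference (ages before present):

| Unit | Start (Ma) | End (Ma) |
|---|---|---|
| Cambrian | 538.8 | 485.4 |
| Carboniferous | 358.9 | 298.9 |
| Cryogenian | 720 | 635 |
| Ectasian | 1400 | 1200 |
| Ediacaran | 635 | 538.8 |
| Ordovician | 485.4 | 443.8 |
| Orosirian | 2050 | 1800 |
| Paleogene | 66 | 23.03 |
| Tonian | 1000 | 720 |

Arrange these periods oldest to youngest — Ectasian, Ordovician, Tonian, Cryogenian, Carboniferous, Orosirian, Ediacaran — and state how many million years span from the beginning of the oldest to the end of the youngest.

Start ages (Ma): Orosirian 2050, Ectasian 1400, Tonian 1000, Cryogenian 720, Ediacaran 635, Ordovician 485.4, Carboniferous 358.9.
Ordered oldest to youngest: Orosirian, Ectasian, Tonian, Cryogenian, Ediacaran, Ordovician, Carboniferous.
Span = 2050 − 298.9 = 1751.1 Myr.

Orosirian → Ectasian → Tonian → Cryogenian → Ediacaran → Ordovician → Carboniferous; total span 1751.1 Myr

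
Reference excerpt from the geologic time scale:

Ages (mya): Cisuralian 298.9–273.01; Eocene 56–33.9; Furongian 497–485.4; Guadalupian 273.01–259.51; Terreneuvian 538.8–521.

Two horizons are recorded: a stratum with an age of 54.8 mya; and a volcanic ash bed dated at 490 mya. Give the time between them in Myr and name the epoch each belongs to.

435.2 million years apart; the first in the Eocene, the second in the Furongian

Elapsed time: 490 − 54.8 = 435.2 Myr.
54.8 Ma lies within 56–33.9 Ma: Eocene.
490 Ma lies within 497–485.4 Ma: Furongian.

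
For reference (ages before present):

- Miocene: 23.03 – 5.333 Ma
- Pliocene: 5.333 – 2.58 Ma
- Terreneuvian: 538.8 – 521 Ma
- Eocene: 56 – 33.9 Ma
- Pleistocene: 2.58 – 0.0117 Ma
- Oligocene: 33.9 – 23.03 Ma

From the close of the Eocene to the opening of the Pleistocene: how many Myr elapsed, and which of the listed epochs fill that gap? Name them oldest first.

The Eocene closes at 33.9 Ma and the Pleistocene opens at 2.58 Ma, so the interval is 33.9 − 2.58 = 31.32 Myr.
An epoch fits inside if it starts at or after 33.9 Ma and ends at or before 2.58 Ma; oldest first that gives Oligocene, Miocene, Pliocene.

31.32 million years; Oligocene, Miocene, Pliocene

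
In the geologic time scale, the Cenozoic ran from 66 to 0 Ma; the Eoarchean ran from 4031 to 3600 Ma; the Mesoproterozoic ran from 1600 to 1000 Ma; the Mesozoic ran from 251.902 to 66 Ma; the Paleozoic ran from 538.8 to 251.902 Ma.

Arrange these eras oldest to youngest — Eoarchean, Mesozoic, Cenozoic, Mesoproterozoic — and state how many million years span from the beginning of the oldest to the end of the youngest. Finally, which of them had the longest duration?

Eoarchean → Mesoproterozoic → Mesozoic → Cenozoic; total span 4031 Myr; longest is Mesoproterozoic

Start ages (Ma): Eoarchean 4031, Mesoproterozoic 1600, Mesozoic 251.902, Cenozoic 66.
Ordered oldest to youngest: Eoarchean, Mesoproterozoic, Mesozoic, Cenozoic.
Span = 4031 − 0 = 4031 Myr.
Durations: Mesozoic 185.902, Cenozoic 66, Mesoproterozoic 600, Eoarchean 431 → longest is Mesoproterozoic (600 Myr).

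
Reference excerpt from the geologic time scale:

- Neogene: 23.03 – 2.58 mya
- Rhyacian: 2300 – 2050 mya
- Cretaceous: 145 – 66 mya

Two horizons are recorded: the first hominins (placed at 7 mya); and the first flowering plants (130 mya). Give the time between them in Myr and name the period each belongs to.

123 million years apart; the first in the Neogene, the second in the Cretaceous

Elapsed time: 130 − 7 = 123 Myr.
7 Ma lies within 23.03–2.58 Ma: Neogene.
130 Ma lies within 145–66 Ma: Cretaceous.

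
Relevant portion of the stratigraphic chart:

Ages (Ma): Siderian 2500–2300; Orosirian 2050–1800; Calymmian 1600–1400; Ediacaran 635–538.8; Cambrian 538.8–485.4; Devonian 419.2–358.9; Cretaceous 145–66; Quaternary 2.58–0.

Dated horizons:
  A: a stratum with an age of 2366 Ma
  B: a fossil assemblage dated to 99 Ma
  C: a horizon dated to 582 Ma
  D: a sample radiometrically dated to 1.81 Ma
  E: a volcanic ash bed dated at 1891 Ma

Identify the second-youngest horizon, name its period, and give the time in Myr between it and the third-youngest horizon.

B, in the Cretaceous; 483 million years to C

Smaller Ma means younger, so youngest first: D 1.81 < B 99 < C 582 < E 1891 < A 2366.
Counting 2 along gives B (99 Ma); the excerpt puts that inside the Cretaceous, 145–66 Ma.
Next in line is C (582 Ma), and 582 − 99 = 483 Myr.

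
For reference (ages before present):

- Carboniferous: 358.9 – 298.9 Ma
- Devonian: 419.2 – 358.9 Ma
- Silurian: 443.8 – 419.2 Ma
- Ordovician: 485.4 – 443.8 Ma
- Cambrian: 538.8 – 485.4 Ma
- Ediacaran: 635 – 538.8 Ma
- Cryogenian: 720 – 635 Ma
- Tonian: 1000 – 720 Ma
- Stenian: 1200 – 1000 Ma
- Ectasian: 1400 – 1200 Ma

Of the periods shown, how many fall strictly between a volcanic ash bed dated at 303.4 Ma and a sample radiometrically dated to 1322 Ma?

8

1322 Ma sits inside the Ectasian (1400–1200) and 303.4 Ma inside the Carboniferous (358.9–298.9); neither of those is wholly between the two dates.
The listed periods lying completely between them are Stenian, Tonian, Cryogenian, Ediacaran, Cambrian, Ordovician, Silurian, Devonian — 8 in all.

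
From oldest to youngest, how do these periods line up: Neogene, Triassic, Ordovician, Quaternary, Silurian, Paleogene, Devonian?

Era membership (oldest first within each) — Paleozoic: Ordovician, Silurian, Devonian; Mesozoic: Triassic; Cenozoic: Paleogene, Neogene, Quaternary. Paleozoic precedes Mesozoic, which precedes Cenozoic. Concatenating the groups in that era order gives oldest to youngest directly.

Ordovician, Silurian, Devonian, Triassic, Paleogene, Neogene, Quaternary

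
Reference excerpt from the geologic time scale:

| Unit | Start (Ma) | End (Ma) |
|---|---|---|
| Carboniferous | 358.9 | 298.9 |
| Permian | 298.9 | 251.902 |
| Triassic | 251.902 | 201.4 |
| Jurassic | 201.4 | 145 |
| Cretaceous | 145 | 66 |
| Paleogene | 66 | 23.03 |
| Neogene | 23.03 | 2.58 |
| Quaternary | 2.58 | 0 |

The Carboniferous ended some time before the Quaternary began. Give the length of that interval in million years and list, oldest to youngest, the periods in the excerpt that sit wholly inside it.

296.32 million years; Permian, Triassic, Jurassic, Cretaceous, Paleogene, Neogene

End of Carboniferous = 298.9 Ma; start of Quaternary = 2.58 Ma.
Gap = 298.9 − 2.58 = 296.32 Myr.
Periods wholly inside 298.9–2.58 Ma: Permian (298.9–251.902), Triassic (251.902–201.4), Jurassic (201.4–145), Cretaceous (145–66), Paleogene (66–23.03), Neogene (23.03–2.58).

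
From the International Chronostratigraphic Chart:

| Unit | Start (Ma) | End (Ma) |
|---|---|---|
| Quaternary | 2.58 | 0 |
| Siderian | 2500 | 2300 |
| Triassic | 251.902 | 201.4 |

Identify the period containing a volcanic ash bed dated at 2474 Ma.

2474 Ma lies between 2500 and 2300 Ma, so it falls in the Siderian.

Siderian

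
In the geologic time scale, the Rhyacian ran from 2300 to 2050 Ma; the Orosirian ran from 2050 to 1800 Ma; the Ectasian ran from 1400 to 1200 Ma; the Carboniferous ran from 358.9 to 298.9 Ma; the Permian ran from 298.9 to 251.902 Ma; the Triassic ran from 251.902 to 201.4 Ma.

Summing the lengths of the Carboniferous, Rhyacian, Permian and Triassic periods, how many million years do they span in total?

Duration is start − end for each: (358.9 − 298.9) + (2300 − 2050) + (298.9 − 251.902) + (251.902 − 201.4).
That is 60 + 250 + 46.998 + 50.502, which totals 407.5 million years.

407.5 million years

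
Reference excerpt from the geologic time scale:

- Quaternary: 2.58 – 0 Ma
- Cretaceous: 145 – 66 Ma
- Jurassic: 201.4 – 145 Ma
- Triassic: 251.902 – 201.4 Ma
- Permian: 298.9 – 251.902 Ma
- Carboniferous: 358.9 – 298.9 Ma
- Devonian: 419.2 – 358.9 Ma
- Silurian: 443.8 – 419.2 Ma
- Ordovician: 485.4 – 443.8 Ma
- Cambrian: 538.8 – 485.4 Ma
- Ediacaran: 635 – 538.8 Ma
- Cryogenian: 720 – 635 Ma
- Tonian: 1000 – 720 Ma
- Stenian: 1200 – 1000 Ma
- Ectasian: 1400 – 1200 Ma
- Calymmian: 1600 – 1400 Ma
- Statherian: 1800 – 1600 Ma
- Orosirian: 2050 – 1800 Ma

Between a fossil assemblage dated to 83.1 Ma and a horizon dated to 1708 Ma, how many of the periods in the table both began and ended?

14

The older date is 1708 Ma and the younger is 83.1 Ma.
Periods with start < 1708 and end > 83.1 Ma: Calymmian (1600–1400), Ectasian (1400–1200), Stenian (1200–1000), Tonian (1000–720), Cryogenian (720–635), Ediacaran (635–538.8), Cambrian (538.8–485.4), Ordovician (485.4–443.8), Silurian (443.8–419.2), Devonian (419.2–358.9), Carboniferous (358.9–298.9), Permian (298.9–251.902), Triassic (251.902–201.4), Jurassic (201.4–145).
That is 14 complete periods.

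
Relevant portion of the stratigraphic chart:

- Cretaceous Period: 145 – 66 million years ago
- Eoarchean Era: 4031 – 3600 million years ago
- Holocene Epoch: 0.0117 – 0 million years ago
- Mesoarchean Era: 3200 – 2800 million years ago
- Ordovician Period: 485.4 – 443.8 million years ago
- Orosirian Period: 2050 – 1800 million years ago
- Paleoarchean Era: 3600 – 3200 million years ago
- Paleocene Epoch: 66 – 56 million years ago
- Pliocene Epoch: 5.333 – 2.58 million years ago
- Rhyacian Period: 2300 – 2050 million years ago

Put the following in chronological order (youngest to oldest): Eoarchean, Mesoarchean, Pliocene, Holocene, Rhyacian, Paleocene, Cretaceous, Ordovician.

Holocene, then Pliocene, then Paleocene, then Cretaceous, then Ordovician, then Rhyacian, then Mesoarchean, then Eoarchean

The oldest of these is Eoarchean (starts 4031 Ma) and the youngest is Holocene (ends 0 Ma).
In between, by decreasing start age: Mesoarchean (3200), Rhyacian (2300), Ordovician (485.4), Cretaceous (145), Paleocene (66), Pliocene (5.333).
Listing youngest first means reversing that sequence.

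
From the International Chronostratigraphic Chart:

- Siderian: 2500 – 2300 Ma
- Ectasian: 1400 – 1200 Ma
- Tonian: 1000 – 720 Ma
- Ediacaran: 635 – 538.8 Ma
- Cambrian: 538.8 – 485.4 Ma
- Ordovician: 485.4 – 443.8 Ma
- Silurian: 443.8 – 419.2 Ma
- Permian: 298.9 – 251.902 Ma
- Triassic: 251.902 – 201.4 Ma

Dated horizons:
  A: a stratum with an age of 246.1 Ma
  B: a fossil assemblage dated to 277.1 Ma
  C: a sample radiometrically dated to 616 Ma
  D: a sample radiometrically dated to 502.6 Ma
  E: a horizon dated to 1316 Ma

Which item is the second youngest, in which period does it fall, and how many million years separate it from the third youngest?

B, in the Permian; 225.5 million years to D

Sorted youngest-first by Ma: A (246.1), B (277.1), D (502.6), C (616), E (1316).
The second youngest is B at 277.1 Ma, which lies in 298.9–251.902 Ma: the Permian.
The third youngest is D at 502.6 Ma; separation = |277.1 − 502.6| = 225.5 Myr.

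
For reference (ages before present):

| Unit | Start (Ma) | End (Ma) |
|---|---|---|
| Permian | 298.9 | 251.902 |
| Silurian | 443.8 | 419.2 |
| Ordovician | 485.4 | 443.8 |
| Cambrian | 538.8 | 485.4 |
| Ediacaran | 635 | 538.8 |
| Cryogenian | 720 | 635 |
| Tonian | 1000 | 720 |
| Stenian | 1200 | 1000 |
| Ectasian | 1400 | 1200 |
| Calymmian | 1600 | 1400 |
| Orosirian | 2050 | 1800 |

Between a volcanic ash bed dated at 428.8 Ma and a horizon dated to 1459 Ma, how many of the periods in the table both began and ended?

7

The older date is 1459 Ma and the younger is 428.8 Ma.
Periods with start < 1459 and end > 428.8 Ma: Ectasian (1400–1200), Stenian (1200–1000), Tonian (1000–720), Cryogenian (720–635), Ediacaran (635–538.8), Cambrian (538.8–485.4), Ordovician (485.4–443.8).
That is 7 complete periods.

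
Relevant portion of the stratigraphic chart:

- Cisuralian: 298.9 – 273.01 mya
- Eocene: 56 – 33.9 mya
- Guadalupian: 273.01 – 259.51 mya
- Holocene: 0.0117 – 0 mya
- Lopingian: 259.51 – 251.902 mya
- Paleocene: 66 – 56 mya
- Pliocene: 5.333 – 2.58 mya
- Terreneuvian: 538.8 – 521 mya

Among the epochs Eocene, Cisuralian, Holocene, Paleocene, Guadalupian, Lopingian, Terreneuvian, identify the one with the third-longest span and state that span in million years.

Terreneuvian, 17.8 million years

Start − end for each: Eocene 56 − 33.9 = 22.1; Cisuralian 298.9 − 273.01 = 25.89; Holocene 0.0117 − 0 = 0.0117; Paleocene 66 − 56 = 10; Guadalupian 273.01 − 259.51 = 13.5; Lopingian 259.51 − 251.902 = 7.608; Terreneuvian 538.8 − 521 = 17.8.
Ranking these from longest: Cisuralian > Eocene > Terreneuvian > Guadalupian > Paleocene > Lopingian > Holocene.
Position 3 in that ranking is Terreneuvian, which lasted 17.8 Myr.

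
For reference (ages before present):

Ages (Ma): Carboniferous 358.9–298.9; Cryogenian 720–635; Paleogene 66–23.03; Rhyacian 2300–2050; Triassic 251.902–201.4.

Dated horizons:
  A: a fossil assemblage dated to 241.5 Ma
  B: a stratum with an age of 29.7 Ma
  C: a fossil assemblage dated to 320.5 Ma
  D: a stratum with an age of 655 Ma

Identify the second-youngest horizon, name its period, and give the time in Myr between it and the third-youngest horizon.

Smaller Ma means younger, so youngest first: B 29.7 < A 241.5 < C 320.5 < D 655.
Counting 2 along gives A (241.5 Ma); the excerpt puts that inside the Triassic, 251.902–201.4 Ma.
Next in line is C (320.5 Ma), and 320.5 − 241.5 = 79 Myr.

A, in the Triassic; 79 million years to C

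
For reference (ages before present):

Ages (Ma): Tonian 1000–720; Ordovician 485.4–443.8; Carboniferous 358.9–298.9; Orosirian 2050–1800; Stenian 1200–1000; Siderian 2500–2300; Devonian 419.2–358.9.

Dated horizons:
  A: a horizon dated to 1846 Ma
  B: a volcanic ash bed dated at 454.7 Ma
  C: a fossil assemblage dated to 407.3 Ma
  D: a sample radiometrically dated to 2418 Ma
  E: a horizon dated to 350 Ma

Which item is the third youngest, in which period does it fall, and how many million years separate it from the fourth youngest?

Sorted youngest-first by Ma: E (350), C (407.3), B (454.7), A (1846), D (2418).
The third youngest is B at 454.7 Ma, which lies in 485.4–443.8 Ma: the Ordovician.
The fourth youngest is A at 1846 Ma; separation = |454.7 − 1846| = 1391.3 Myr.

B, in the Ordovician; 1391.3 million years to A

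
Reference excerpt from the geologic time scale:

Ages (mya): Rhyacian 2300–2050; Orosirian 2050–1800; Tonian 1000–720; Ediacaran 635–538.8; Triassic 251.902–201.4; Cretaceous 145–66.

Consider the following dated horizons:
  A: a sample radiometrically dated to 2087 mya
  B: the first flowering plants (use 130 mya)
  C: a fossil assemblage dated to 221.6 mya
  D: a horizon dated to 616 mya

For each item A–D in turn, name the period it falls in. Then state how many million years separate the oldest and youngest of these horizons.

A — Rhyacian; B — Cretaceous; C — Triassic; D — Ediacaran; span 1957 million years

Match each age against the start–end ranges in the excerpt: A = 2087 Ma → Rhyacian (2300–2050); B = 130 Ma → Cretaceous (145–66); C = 221.6 Ma → Triassic (251.902–201.4); D = 616 Ma → Ediacaran (635–538.8).
The largest age is 2087 Ma and the smallest is 130 Ma; their difference is 1957 Myr.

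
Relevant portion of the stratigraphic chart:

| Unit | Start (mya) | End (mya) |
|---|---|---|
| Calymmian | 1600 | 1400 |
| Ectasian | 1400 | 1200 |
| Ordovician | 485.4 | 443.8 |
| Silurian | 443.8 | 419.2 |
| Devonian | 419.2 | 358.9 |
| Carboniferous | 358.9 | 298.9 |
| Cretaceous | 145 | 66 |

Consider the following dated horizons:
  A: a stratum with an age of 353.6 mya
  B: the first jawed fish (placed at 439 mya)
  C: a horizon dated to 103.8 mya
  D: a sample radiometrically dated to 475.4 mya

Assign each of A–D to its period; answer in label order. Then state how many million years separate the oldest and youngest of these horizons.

A — Carboniferous; B — Silurian; C — Cretaceous; D — Ordovician; span 371.6 million years

A: 353.6 Ma lies in 358.9–298.9 Ma, so Carboniferous.
B: 439 Ma lies in 443.8–419.2 Ma, so Silurian.
C: 103.8 Ma lies in 145–66 Ma, so Cretaceous.
D: 475.4 Ma lies in 485.4–443.8 Ma, so Ordovician.
Oldest = 475.4 Ma, youngest = 103.8 Ma → span 371.6 Myr.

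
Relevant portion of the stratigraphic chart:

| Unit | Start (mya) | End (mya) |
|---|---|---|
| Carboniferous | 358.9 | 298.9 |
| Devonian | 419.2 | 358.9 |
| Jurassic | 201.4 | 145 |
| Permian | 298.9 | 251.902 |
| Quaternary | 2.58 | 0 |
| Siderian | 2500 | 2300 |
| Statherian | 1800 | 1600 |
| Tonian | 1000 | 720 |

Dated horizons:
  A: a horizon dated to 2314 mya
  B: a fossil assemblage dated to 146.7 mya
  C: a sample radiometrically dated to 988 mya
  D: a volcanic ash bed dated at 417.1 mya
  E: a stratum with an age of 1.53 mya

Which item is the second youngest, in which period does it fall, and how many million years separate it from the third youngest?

Sorted youngest-first by Ma: E (1.53), B (146.7), D (417.1), C (988), A (2314).
The second youngest is B at 146.7 Ma, which lies in 201.4–145 Ma: the Jurassic.
The third youngest is D at 417.1 Ma; separation = |146.7 − 417.1| = 270.4 Myr.

B, in the Jurassic; 270.4 million years to D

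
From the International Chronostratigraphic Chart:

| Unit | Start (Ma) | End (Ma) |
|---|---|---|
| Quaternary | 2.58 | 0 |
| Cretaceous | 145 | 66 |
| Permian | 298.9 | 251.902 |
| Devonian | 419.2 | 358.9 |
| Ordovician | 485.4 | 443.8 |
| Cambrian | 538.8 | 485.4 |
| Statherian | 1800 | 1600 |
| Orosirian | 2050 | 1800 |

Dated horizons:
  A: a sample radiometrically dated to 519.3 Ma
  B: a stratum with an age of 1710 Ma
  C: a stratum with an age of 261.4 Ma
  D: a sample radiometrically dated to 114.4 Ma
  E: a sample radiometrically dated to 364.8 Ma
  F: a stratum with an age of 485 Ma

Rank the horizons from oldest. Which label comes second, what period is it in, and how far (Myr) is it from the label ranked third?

Sorted oldest-first by Ma: B (1710), A (519.3), F (485), E (364.8), C (261.4), D (114.4).
The second oldest is A at 519.3 Ma, which lies in 538.8–485.4 Ma: the Cambrian.
The third oldest is F at 485 Ma; separation = |519.3 − 485| = 34.3 Myr.

A, in the Cambrian; 34.3 million years to F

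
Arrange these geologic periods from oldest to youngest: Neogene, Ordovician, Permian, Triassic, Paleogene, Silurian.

Ordovician, Silurian, Permian, Triassic, Paleogene, Neogene

Group by era (each group listed oldest first) — Paleozoic: Ordovician, Silurian, Permian; Mesozoic: Triassic; Cenozoic: Paleogene, Neogene. The eras run Paleozoic → Mesozoic → Cenozoic. Concatenating the groups in that era order gives oldest to youngest directly.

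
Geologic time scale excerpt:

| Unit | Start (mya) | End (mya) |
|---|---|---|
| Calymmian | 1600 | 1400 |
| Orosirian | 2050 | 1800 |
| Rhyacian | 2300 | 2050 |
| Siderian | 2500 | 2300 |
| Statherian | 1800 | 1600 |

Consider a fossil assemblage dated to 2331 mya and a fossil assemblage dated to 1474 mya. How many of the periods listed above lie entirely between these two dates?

The older date is 2331 Ma and the younger is 1474 Ma.
Periods with start < 2331 and end > 1474 Ma: Rhyacian (2300–2050), Orosirian (2050–1800), Statherian (1800–1600).
That is 3 complete periods.

3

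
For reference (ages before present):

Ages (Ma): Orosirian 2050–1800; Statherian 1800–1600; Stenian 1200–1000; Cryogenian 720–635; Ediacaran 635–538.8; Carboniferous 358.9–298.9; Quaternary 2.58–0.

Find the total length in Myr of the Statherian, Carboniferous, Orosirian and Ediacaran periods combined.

606.2 million years

Duration is start − end for each: (1800 − 1600) + (358.9 − 298.9) + (2050 − 1800) + (635 − 538.8).
That is 200 + 60 + 250 + 96.2, which totals 606.2 million years.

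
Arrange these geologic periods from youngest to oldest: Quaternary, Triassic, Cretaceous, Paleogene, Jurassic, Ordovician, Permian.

Quaternary, Paleogene, Cretaceous, Jurassic, Triassic, Permian, Ordovician

Group by era (each group listed oldest first) — Paleozoic: Ordovician, Permian; Mesozoic: Triassic, Jurassic, Cretaceous; Cenozoic: Paleogene, Quaternary. The eras run Paleozoic → Mesozoic → Cenozoic. Concatenating the groups in that era order and then reversing gives youngest to oldest.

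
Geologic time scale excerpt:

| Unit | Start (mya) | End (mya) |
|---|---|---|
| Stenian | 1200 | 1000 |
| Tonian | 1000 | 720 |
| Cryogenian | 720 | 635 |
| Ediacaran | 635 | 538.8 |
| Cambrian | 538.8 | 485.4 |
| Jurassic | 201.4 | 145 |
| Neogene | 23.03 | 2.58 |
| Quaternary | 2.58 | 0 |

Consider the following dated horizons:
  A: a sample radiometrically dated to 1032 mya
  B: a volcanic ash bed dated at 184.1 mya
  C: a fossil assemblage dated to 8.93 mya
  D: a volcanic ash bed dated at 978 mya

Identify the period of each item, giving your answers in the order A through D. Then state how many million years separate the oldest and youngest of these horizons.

A: 1032 Ma lies in 1200–1000 Ma, so Stenian.
B: 184.1 Ma lies in 201.4–145 Ma, so Jurassic.
C: 8.93 Ma lies in 23.03–2.58 Ma, so Neogene.
D: 978 Ma lies in 1000–720 Ma, so Tonian.
Oldest = 1032 Ma, youngest = 8.93 Ma → span 1023.07 Myr.

A — Stenian; B — Jurassic; C — Neogene; D — Tonian; span 1023.07 million years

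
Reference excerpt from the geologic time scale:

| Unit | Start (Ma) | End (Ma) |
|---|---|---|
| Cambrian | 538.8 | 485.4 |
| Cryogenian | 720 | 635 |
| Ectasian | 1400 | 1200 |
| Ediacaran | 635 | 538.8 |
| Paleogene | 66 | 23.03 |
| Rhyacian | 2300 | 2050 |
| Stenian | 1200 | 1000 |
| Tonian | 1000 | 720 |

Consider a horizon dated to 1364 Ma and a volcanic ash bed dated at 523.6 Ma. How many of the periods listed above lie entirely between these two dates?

4

The older date is 1364 Ma and the younger is 523.6 Ma.
Periods with start < 1364 and end > 523.6 Ma: Stenian (1200–1000), Tonian (1000–720), Cryogenian (720–635), Ediacaran (635–538.8).
That is 4 complete periods.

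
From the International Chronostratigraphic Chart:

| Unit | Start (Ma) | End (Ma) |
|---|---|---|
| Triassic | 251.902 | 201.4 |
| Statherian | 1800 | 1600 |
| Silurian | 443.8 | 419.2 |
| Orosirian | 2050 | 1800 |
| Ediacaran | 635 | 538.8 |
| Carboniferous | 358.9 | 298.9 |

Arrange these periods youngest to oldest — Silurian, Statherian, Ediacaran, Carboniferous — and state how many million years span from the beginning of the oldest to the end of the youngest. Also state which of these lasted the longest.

Carboniferous, Silurian, Ediacaran, Statherian; total span 1501.1 Myr; longest is Statherian

Start ages (Ma): Statherian 1800, Ediacaran 635, Silurian 443.8, Carboniferous 358.9.
Ordered youngest to oldest: Carboniferous, Silurian, Ediacaran, Statherian.
Span = 1800 − 298.9 = 1501.1 Myr.
Durations: Statherian 200, Carboniferous 60, Silurian 24.6, Ediacaran 96.2 → longest is Statherian (200 Myr).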